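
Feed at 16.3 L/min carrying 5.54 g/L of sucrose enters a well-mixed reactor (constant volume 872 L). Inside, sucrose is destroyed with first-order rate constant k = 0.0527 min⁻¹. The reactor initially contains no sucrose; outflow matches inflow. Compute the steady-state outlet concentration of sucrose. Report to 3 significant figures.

1.45 g/L

Accumulation = in − out − consumed: V dC/dt = Q C_in − Q C − k V C.
At steady state: 0 = Q C_in − (Q + kV) C_ss, so C_ss = Q C_in/(Q + kV).
C_ss = 16.3·5.54/(16.3 + 0.0527·872) = 90.302/62.254 = 1.4505 g/L.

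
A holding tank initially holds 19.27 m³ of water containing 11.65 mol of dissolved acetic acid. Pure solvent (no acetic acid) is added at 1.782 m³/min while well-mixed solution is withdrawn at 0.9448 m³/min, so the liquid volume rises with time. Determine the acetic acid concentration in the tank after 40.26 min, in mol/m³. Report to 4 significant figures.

Total volume: dV/dt = Q_in − Q_out = 0.837200 m³/min, so V(t) = 19.27 + 0.837200 t and V(40.26) = 52.9757 m³.
Species balance (pure solvent in): dm/dt = −Q_out · m/V(t).
Separate: dm/m = −Q_out dt/V(t) ⇒ ln(m/m₀) = −(Q_out/(Q_in−Q_out)) ln(V/V₀).
m = m₀ (V₀/V)^(Q_out/(Q_in−Q_out)) = 11.65 × (19.27/52.9757)^(1.12852) = 3.72121 mol.
C = m/V = 3.72121/52.9757 = 0.0702438 mol/m³.

0.07024 mol/m³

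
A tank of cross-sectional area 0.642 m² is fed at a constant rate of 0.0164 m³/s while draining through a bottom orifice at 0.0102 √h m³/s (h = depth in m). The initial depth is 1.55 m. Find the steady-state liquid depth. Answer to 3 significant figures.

2.59 m

Level balance: A dh/dt = 0.0164 − 0.0102 √h. Setting dh/dt = 0:
Q_in = 0.0102 √h_ss ⇒ √h_ss = 0.0164/0.0102 = 1.6078.
h_ss = 1.6078² = 2.5852 m. (Since h₀ = 1.55 m < h_ss, the level will rise toward this value.)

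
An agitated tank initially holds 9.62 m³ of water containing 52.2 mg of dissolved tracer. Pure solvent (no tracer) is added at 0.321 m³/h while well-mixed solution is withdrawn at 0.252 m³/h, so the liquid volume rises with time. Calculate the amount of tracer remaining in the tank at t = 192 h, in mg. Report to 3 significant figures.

2.21 mg

Let m(t) be the amount of tracer. Volume: V(t) = V₀ + (Q_in − Q_out) t = 9.62 + 0.069000 t; V(192) = 22.868 m³.
Solute balance: dm/dt = 0 − Q_out C = −Q_out m/V(t).
Separate: dm/m = −Q_out dt/V(t) ⇒ ln(m/m₀) = −(Q_out/(Q_in−Q_out)) ln(V/V₀).
m = m₀ (V₀/V)^(Q_out/(Q_in−Q_out)) = 52.2 × (9.62/22.868)^(3.6522) = 2.2093 mg.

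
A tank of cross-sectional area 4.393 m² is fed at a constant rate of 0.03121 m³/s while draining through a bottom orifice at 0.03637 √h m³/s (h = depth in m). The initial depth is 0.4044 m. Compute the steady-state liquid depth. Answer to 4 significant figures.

Level balance: A dh/dt = 0.03121 − 0.03637 √h. Setting dh/dt = 0:
Q_in = 0.03637 √h_ss ⇒ √h_ss = 0.03121/0.03637 = 0.858125.
h_ss = 0.858125² = 0.736378 m. (Since h₀ = 0.4044 m < h_ss, the level will rise toward this value.)

0.7364 m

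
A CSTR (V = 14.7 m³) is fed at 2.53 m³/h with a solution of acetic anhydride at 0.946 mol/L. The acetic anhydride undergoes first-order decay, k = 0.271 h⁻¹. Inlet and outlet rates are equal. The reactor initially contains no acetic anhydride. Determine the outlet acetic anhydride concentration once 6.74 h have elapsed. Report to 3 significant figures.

0.349 mol/L

Species balance: V dC/dt = Q C_in − Q C − k V C.
dC/dt = (Q/V) C_in − (Q/V + k) C; effective rate a = Q/V + k = 0.17211 + 0.271 = 0.44311 h⁻¹.
C_ss = Q C_in/(Q + kV) = 0.36744 mol/L; C(t) = C_ss + (C₀ − C_ss) e^(−a t).
C(6.74) = 0.36744 + (-0.36744)·e^(−0.44311·6.74) = 0.36744 + (-0.36744)·0.050461 = 0.34890 mol/L.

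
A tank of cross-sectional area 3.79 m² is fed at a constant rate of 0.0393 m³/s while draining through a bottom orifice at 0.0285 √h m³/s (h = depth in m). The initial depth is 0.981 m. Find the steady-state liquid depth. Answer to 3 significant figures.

A dh/dt = Q_in − 0.0285 √h. Steady state requires inflow = outflow:
Q_in = 0.0285 √h_ss ⇒ √h_ss = 0.0393/0.0285 = 1.3789.
h_ss = 1.3789² = 1.9015 m. (Since h₀ = 0.981 m < h_ss, the level will rise toward this value.)

1.90 m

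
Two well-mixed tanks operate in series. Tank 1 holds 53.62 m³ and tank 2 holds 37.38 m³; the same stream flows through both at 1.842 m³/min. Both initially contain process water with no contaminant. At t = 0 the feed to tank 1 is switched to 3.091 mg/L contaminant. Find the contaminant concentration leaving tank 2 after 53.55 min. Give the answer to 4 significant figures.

1.978 mg/L

Species balance on tank i: dCᵢ/dt = (Cᵢ₋₁ − Cᵢ)/τᵢ with τᵢ = Vᵢ/Q.
τ₁ = 53.62/1.842 = 29.1097 min; τ₂ = 37.38/1.842 = 20.2932 min.
Tank 1: C₁ = C_in(1 − e^(−t/τ₁)). Tank 2 (τ₁ ≠ τ₂): C₂ = C_in[1 − (τ₁ e^(−t/τ₁) − τ₂ e^(−t/τ₂))/(τ₁ − τ₂)].
At t = 53.55: e^(−t/τ₁) = 0.158882, e^(−t/τ₂) = 0.0714455.
C₂ = 3.091·[1 − (29.1097·0.158882 − 20.2932·0.0714455)/(8.81650)] = 3.091·0.639864 = 1.97782 mg/L.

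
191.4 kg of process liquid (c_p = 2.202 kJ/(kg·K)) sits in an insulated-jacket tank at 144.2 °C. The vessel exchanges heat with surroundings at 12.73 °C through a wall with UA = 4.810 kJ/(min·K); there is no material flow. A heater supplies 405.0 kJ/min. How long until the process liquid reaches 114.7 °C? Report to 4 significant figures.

Lumped-capacitance energy balance: M c_p dT/dt = UA(T_amb − T) + Q̇.
τ = M c_p/UA = 87.6222 min; T_ss = T_amb + Q̇/UA = 12.73 + 405.0/4.810 = 96.9296 °C.
T(t) = T_ss + (T₀ − T_ss)e^(−t/τ); set T = 114.7:
t = −τ ln[(T − T_ss)/(T₀ − T_ss)] = −87.6222 · ln(0.375931) = 85.7251 min.

85.73 min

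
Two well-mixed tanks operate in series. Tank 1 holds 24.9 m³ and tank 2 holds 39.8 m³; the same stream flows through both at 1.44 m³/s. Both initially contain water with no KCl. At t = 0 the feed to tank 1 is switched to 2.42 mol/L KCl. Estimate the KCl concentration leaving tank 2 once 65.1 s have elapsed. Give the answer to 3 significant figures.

1.90 mol/L

Species balance on tank i: dCᵢ/dt = (Cᵢ₋₁ − Cᵢ)/τᵢ with τᵢ = Vᵢ/Q.
τ₁ = 24.9/1.44 = 17.292 s; τ₂ = 39.8/1.44 = 27.639 s.
Solving the cascade with C₁(0)=C₂(0)=0 gives C₂(t) = C_in[1 − (τ₁ e^(−t/τ₁) − τ₂ e^(−t/τ₂))/(τ₁ − τ₂)].
At t = 65.1: e^(−t/τ₁) = 0.023172, e^(−t/τ₂) = 0.094858.
C₂ = 2.42·[1 − (17.292·0.023172 − 27.639·0.094858)/(-10.347)] = 2.42·0.78534 = 1.9005 mol/L.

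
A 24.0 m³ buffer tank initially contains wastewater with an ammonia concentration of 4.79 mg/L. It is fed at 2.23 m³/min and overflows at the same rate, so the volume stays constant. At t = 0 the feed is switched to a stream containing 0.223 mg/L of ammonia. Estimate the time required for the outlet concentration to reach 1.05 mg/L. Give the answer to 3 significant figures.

18.4 min

Species balance: V dC/dt = Q(C_in − C) ⇒ τ = V/Q = 10.762 min.
C(t) = C_in + (C₀ − C_in) e^(−t/τ). Set C = 1.05 and solve for t:
e^(−t/τ) = (C − C_in)/(C₀ − C_in) = (1.05 − 0.223)/(4.79 − 0.223) = 0.18108
t = −τ ln(…) = 10.762 × 1.7088 = 18.391 min.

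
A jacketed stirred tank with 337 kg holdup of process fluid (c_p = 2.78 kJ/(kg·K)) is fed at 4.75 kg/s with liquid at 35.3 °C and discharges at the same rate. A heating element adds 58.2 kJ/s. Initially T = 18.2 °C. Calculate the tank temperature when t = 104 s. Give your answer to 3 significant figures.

34.7 °C

M c_p dT/dt = ṁ c_p (T_in − T) + Q̇.
τ = M/ṁ = 70.947 s; T_ss = T_in + Q̇/(ṁ c_p) = 35.3 + 58.2/(4.75·2.78) = 39.707 °C.
T approaches T_ss exponentially: T(t) = T_ss + (T₀ − T_ss) e^(−t/τ).
T(104) = 39.707 + (-21.507)·e^(−104/70.947) = 39.707 + (-21.507)·0.23088 = 34.742 °C.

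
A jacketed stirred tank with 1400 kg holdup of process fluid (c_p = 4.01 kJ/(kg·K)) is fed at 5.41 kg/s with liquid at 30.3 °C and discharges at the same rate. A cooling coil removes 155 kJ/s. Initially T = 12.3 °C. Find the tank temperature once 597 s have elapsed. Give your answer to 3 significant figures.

22.1 °C

M c_p dT/dt = ṁ c_p (T_in − T) − Q̇.
τ = M/ṁ = 258.78 s; T_ss = T_in − Q̇/(ṁ c_p) = 30.3 − 155/(5.41·4.01) = 23.155 °C.
T approaches T_ss exponentially: T(t) = T_ss + (T₀ − T_ss) e^(−t/τ).
T(597) = 23.155 + (-10.855)·e^(−597/258.78) = 23.155 + (-10.855)·0.099562 = 22.074 °C.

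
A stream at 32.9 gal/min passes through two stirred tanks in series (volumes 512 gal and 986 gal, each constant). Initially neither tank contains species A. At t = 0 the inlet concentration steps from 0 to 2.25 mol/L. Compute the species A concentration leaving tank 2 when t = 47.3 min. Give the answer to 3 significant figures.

1.40 mol/L

Species balance on tank i: dCᵢ/dt = (Cᵢ₋₁ − Cᵢ)/τᵢ with τᵢ = Vᵢ/Q.
τ₁ = 512/32.9 = 15.562 min; τ₂ = 986/32.9 = 29.970 min.
Solving the cascade with C₁(0)=C₂(0)=0 gives C₂(t) = C_in[1 − (τ₁ e^(−t/τ₁) − τ₂ e^(−t/τ₂))/(τ₁ − τ₂)].
At t = 47.3: e^(−t/τ₁) = 0.047864, e^(−t/τ₂) = 0.20633.
C₂ = 2.25·[1 − (15.562·0.047864 − 29.970·0.20633)/(-14.407)] = 2.25·0.62249 = 1.4006 mol/L.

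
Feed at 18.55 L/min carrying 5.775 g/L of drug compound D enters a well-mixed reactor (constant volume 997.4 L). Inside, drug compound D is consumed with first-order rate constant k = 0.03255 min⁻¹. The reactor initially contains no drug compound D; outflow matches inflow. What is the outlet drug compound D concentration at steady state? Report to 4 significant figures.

Accumulation = in − out − consumed: V dC/dt = Q C_in − Q C − k V C.
Steady state (dC/dt = 0): C_ss = Q C_in/(Q + kV) = C_in/(1 + kV/Q).
C_ss = 18.55·5.775/(18.55 + 0.03255·997.4) = 107.126/51.0154 = 2.09988 g/L.

2.100 g/L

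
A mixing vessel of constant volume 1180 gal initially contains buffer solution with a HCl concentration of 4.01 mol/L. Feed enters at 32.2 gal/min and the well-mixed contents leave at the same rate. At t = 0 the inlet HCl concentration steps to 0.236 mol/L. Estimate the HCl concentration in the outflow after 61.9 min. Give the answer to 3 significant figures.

0.933 mol/L

Mass balance on the solute (V constant): V dC/dt = Q(C_in − C).
Time constant τ = V/Q = 1180/32.2 = 36.646 min.
This is linear first-order; C(t) = C_in + (C₀ − C_in) e^(−t/τ).
C(61.9) = 0.236 + (4.01 − 0.236)·e^(−61.9/36.646) = 0.236 + (3.7740)·0.18468 = 0.93298 mol/L.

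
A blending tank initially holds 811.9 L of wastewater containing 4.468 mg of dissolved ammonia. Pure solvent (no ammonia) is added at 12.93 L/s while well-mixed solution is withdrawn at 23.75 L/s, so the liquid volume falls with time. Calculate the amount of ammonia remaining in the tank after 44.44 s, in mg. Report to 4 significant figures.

0.6237 mg

Total volume: dV/dt = Q_in − Q_out = -10.8200 L/s, so V(t) = 811.9 − 10.8200 t and V(44.44) = 331.059 L.
No ammonia enters, so dm/dt = −Q_out · (m/V).
dm/m = −Q_out dt/(V₀ − 10.8200 t); integrating gives ln(m/m₀) = −(Q_out/(Q_in−Q_out)) ln(V/V₀).
m = m₀ (V₀/V)^(Q_out/(Q_in−Q_out)) = 4.468 × (811.9/331.059)^(-2.19501) = 0.623655 mg.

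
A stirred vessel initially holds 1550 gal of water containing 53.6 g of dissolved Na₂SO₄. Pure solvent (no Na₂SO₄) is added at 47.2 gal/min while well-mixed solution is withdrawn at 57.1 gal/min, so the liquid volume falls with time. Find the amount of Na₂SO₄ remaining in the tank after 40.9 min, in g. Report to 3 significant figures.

9.35 g

Total volume: dV/dt = Q_in − Q_out = -9.9000 gal/min, so V(t) = 1550 − 9.9000 t and V(40.9) = 1145.1 gal.
No Na₂SO₄ enters, so dm/dt = −Q_out · (m/V).
dm/m = −Q_out dt/(V₀ − 9.9000 t); integrating gives ln(m/m₀) = −(Q_out/(Q_in−Q_out)) ln(V/V₀).
m = m₀ (V₀/V)^(Q_out/(Q_in−Q_out)) = 53.6 × (1550/1145.1)^(-5.7677) = 9.3489 g.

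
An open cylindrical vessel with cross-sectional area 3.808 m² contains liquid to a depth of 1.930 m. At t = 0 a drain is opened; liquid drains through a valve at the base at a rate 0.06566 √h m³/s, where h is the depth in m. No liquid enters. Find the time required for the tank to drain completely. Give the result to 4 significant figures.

161.1 s

With no inflow, A dh/dt = −0.06566 √h.
Separate and integrate: 2(√h − √h₀) = −(0.06566/A) t.
Tank is empty when √h = 0: t_empty = 2A√h₀/0.06566.
t_empty = 2·3.808·√1.930/0.06566 = 7.61600·1.38924/0.06566 = 161.141 s.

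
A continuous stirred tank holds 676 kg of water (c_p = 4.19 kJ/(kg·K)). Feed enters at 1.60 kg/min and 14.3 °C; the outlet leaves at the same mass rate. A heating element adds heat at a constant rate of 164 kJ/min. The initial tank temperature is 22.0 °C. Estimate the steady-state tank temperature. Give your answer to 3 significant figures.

38.8 °C

M c_p dT/dt = ṁ c_p (T_in − T) + Q̇.
At steady state dT/dt = 0 ⇒ T_ss = T_in + Q̇/(ṁ c_p) = 14.3 + 164/(1.60·4.19) = 38.763 °C.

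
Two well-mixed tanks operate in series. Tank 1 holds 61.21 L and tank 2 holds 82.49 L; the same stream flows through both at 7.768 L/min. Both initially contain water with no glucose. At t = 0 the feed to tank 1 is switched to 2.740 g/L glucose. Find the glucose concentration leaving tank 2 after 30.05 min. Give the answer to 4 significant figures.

2.287 g/L

Each tank obeys Vᵢ dCᵢ/dt = Q(Cᵢ₋₁ − Cᵢ), so τᵢ = Vᵢ/Q.
τ₁ = 61.21/7.768 = 7.87976 min; τ₂ = 82.49/7.768 = 10.6192 min.
Solving the cascade with C₁(0)=C₂(0)=0 gives C₂(t) = C_in[1 − (τ₁ e^(−t/τ₁) − τ₂ e^(−t/τ₂))/(τ₁ − τ₂)].
At t = 30.05: e^(−t/τ₁) = 0.0220693, e^(−t/τ₂) = 0.0590259.
C₂ = 2.740·[1 − (7.87976·0.0220693 − 10.6192·0.0590259)/(-2.73944)] = 2.740·0.834672 = 2.28700 g/L.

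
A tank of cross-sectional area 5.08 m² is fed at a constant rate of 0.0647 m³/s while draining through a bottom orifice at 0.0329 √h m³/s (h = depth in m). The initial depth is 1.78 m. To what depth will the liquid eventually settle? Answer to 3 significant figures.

3.87 m

A dh/dt = Q_in − 0.0329 √h. Steady state requires inflow = outflow:
Q_in = 0.0329 √h_ss ⇒ √h_ss = 0.0647/0.0329 = 1.9666.
h_ss = 1.9666² = 3.8674 m. (Since h₀ = 1.78 m < h_ss, the level will rise toward this value.)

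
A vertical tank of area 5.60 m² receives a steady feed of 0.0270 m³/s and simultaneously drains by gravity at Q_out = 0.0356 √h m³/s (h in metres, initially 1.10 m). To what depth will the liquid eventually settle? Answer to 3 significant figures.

0.575 m

A dh/dt = Q_in − 0.0356 √h. Steady state requires inflow = outflow:
Q_in = 0.0356 √h_ss ⇒ √h_ss = 0.0270/0.0356 = 0.75843.
h_ss = 0.75843² = 0.57521 m. (Since h₀ = 1.10 m > h_ss, the level will fall toward this value.)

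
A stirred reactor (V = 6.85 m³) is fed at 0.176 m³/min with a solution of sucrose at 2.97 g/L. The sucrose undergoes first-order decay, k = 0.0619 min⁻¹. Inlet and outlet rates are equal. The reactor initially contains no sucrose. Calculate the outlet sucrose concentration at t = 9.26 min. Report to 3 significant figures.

0.484 g/L

V dC/dt = Q(C_in − C) − k V C.
dC/dt = (Q/V) C_in − (Q/V + k) C; effective rate a = Q/V + k = 0.025693 + 0.0619 = 0.087593 min⁻¹.
C_ss = Q C_in/(Q + kV) = 0.87118 g/L; C(t) = C_ss + (C₀ − C_ss) e^(−a t).
C(9.26) = 0.87118 + (-0.87118)·e^(−0.087593·9.26) = 0.87118 + (-0.87118)·0.44436 = 0.48406 g/L.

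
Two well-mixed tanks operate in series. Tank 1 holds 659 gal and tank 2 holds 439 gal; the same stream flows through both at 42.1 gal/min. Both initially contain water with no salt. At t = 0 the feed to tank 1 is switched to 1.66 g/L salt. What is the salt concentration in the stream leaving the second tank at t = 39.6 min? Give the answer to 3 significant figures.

1.34 g/L

Species balance on tank i: dCᵢ/dt = (Cᵢ₋₁ − Cᵢ)/τᵢ with τᵢ = Vᵢ/Q.
τ₁ = 659/42.1 = 15.653 min; τ₂ = 439/42.1 = 10.428 min.
Solving the cascade with C₁(0)=C₂(0)=0 gives C₂(t) = C_in[1 − (τ₁ e^(−t/τ₁) − τ₂ e^(−t/τ₂))/(τ₁ − τ₂)].
At t = 39.6: e^(−t/τ₁) = 0.079672, e^(−t/τ₂) = 0.022424.
C₂ = 1.66·[1 − (15.653·0.079672 − 10.428·0.022424)/(5.2257)] = 1.66·0.80609 = 1.3381 g/L.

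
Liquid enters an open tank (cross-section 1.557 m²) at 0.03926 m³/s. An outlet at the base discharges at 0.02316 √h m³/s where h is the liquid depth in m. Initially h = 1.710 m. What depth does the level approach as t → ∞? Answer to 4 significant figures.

2.874 m

A dh/dt = Q_in − 0.02316 √h. Steady state requires inflow = outflow:
Q_in = 0.02316 √h_ss ⇒ √h_ss = 0.03926/0.02316 = 1.69516.
h_ss = 1.69516² = 2.87358 m. (Since h₀ = 1.710 m < h_ss, the level will rise toward this value.)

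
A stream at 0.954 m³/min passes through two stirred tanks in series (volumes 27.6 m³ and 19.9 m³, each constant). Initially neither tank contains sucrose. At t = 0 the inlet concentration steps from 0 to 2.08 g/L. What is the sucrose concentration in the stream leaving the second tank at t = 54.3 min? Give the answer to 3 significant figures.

1.34 g/L

Each tank obeys Vᵢ dCᵢ/dt = Q(Cᵢ₋₁ − Cᵢ), so τᵢ = Vᵢ/Q.
τ₁ = 27.6/0.954 = 28.931 min; τ₂ = 19.9/0.954 = 20.860 min.
Solving the cascade with C₁(0)=C₂(0)=0 gives C₂(t) = C_in[1 − (τ₁ e^(−t/τ₁) − τ₂ e^(−t/τ₂))/(τ₁ − τ₂)].
At t = 54.3: e^(−t/τ₁) = 0.15307, e^(−t/τ₂) = 0.074042.
C₂ = 2.08·[1 − (28.931·0.15307 − 20.860·0.074042)/(8.0713)] = 2.08·0.64271 = 1.3368 g/L.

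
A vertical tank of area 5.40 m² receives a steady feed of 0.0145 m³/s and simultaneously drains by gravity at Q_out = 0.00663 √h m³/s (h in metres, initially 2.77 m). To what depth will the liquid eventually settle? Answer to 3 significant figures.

4.78 m

Level balance: A dh/dt = 0.0145 − 0.00663 √h. Setting dh/dt = 0:
Q_in = 0.00663 √h_ss ⇒ √h_ss = 0.0145/0.00663 = 2.1870.
h_ss = 2.1870² = 4.7831 m. (Since h₀ = 2.77 m < h_ss, the level will rise toward this value.)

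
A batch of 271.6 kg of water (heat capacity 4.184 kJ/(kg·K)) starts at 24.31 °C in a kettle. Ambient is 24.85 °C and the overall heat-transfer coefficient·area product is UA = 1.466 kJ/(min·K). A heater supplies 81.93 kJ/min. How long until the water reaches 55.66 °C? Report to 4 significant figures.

Lumped-capacitance energy balance: M c_p dT/dt = UA(T_amb − T) + Q̇.
τ = M c_p/UA = 775.153 min; T_ss = T_amb + Q̇/UA = 24.85 + 81.93/1.466 = 80.7368 °C.
T(t) = T_ss + (T₀ − T_ss)e^(−t/τ); set T = 55.66:
t = −τ ln[(T − T_ss)/(T₀ − T_ss)] = −775.153 · ln(0.444413) = 628.651 min.

628.7 min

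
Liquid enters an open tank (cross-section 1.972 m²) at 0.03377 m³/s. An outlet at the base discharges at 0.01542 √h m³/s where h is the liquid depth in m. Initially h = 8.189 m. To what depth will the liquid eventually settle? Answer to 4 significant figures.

4.796 m

Volume balance on the tank: A dh/dt = Q_in − 0.01542 √h. At steady state dh/dt = 0:
Q_in = 0.01542 √h_ss ⇒ √h_ss = 0.03377/0.01542 = 2.19001.
h_ss = 2.19001² = 4.79616 m. (Since h₀ = 8.189 m > h_ss, the level will fall toward this value.)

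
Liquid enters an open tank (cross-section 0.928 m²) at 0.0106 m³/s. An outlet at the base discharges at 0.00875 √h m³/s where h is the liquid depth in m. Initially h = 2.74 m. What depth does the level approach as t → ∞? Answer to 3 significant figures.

1.47 m

Mass balance (ρ constant): A dh/dt = Q_in − 0.00875 √h. At steady state dh/dt = 0:
Q_in = 0.00875 √h_ss ⇒ √h_ss = 0.0106/0.00875 = 1.2114.
h_ss = 1.2114² = 1.4676 m. (Since h₀ = 2.74 m > h_ss, the level will fall toward this value.)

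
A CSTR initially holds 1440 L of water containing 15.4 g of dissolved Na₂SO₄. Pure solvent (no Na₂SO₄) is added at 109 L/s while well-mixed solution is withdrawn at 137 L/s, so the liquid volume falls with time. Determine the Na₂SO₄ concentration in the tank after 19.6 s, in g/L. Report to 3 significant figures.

Total volume: dV/dt = Q_in − Q_out = -28.000 L/s, so V(t) = 1440 − 28.000 t and V(19.6) = 891.20 L.
No Na₂SO₄ enters, so dm/dt = −Q_out · (m/V).
Separate: dm/m = −Q_out dt/V(t) ⇒ ln(m/m₀) = −(Q_out/(Q_in−Q_out)) ln(V/V₀).
m = m₀ (V₀/V)^(Q_out/(Q_in−Q_out)) = 15.4 × (1440/891.20)^(-4.8929) = 1.4720 g.
C = m/V = 1.4720/891.20 = 0.0016517 g/L.

0.00165 g/L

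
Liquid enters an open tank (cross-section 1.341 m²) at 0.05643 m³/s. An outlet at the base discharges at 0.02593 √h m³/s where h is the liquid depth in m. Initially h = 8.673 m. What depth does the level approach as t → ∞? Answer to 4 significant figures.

A dh/dt = Q_in − 0.02593 √h. Steady state requires inflow = outflow:
Q_in = 0.02593 √h_ss ⇒ √h_ss = 0.05643/0.02593 = 2.17624.
h_ss = 2.17624² = 4.73604 m. (Since h₀ = 8.673 m > h_ss, the level will fall toward this value.)

4.736 m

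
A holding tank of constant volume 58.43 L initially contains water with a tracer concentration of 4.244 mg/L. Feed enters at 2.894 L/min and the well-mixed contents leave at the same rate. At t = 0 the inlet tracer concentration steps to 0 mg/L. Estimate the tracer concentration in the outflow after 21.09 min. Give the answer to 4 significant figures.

1.493 mg/L

Accumulation = in − out for the solute gives V dC/dt = Q(C_in − C).
So dC/dt = (C_in − C)/τ with τ = V/Q = 58.43/2.894 = 20.1900 min.
Integrating: C(t) = C_in + (C₀ − C_in) e^(−t/τ).
C(21.09) = 0 + (4.244 − 0)·e^(−21.09/20.1900) = 0 + (4.24400)·0.351842 = 1.49322 mg/L.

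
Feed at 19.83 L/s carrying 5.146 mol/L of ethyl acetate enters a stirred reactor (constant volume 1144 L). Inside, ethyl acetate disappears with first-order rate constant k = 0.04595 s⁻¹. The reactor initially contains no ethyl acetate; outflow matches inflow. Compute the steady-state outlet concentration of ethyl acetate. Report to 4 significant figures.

Accumulation = in − out − consumed: V dC/dt = Q C_in − Q C − k V C.
Steady state (dC/dt = 0): C_ss = Q C_in/(Q + kV) = C_in/(1 + kV/Q).
C_ss = 19.83·5.146/(19.83 + 0.04595·1144) = 102.045/72.3968 = 1.40953 mol/L.

1.410 mol/L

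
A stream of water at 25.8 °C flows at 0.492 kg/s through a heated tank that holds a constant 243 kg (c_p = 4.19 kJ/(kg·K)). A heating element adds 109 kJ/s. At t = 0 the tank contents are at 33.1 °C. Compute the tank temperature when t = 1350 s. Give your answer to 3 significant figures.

75.7 °C

Unsteady energy balance on the tank contents: M c_p dT/dt = ṁ c_p (T_in − T) + 109.
Rearrange: dT/dt = (T_ss − T)/τ with τ = M/ṁ = 493.90 s and T_ss = T_in + Q̇/(ṁ c_p) = 78.675 °C.
T approaches T_ss exponentially: T(t) = T_ss + (T₀ − T_ss) e^(−t/τ).
T(1350) = 78.675 + (-45.575)·e^(−1350/493.90) = 78.675 + (-45.575)·0.065002 = 75.712 °C.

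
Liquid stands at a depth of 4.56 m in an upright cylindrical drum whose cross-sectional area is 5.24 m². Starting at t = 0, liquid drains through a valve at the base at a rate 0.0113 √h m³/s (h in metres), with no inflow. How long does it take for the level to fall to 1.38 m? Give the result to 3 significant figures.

891 s

With no inflow, A dh/dt = −0.0113 √h.
∫ h^(−1/2) dh = −(0.0113/A) ∫ dt, giving 2√h = 2√h₀ − (0.0113/A) t.
t = 2A(√h₀ − √h)/0.0113 = 2·5.24·(√4.56 − √1.38)/0.0113
  = 10.480 × (2.1354 − 1.1747) / 0.0113 = 890.97 s.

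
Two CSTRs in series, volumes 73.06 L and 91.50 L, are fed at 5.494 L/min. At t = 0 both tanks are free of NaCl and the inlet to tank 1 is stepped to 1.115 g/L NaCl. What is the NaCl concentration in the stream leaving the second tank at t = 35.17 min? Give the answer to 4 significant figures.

0.7592 g/L

Each tank obeys Vᵢ dCᵢ/dt = Q(Cᵢ₋₁ − Cᵢ), so τᵢ = Vᵢ/Q.
τ₁ = 73.06/5.494 = 13.2981 min; τ₂ = 91.50/5.494 = 16.6545 min.
Tank 1: C₁ = C_in(1 − e^(−t/τ₁)). Tank 2 (τ₁ ≠ τ₂): C₂ = C_in[1 − (τ₁ e^(−t/τ₁) − τ₂ e^(−t/τ₂))/(τ₁ − τ₂)].
At t = 35.17: e^(−t/τ₁) = 0.0710245, e^(−t/τ₂) = 0.121028.
C₂ = 1.115·[1 − (13.2981·0.0710245 − 16.6545·0.121028)/(-3.35639)] = 1.115·0.680859 = 0.759158 g/L.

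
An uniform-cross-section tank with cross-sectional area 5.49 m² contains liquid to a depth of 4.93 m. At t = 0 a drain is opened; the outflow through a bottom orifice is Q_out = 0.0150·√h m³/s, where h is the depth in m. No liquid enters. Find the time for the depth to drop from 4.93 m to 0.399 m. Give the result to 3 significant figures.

1160 s

With no inflow, A dh/dt = −0.0150 √h.
This is separable: 2 d(√h)/dt = −0.0150/A, so √h = √h₀ − (0.0150/(2A)) t.
t = 2A(√h₀ − √h)/0.0150 = 2·5.49·(√4.93 − √0.399)/0.0150
  = 10.980 × (2.2204 − 0.63166) / 0.0150 = 1162.9 s.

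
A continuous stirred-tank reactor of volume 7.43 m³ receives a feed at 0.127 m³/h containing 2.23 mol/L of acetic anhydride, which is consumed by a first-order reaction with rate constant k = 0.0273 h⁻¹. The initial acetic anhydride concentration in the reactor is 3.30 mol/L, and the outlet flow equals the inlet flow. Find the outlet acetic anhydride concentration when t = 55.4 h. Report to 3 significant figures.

V dC/dt = Q(C_in − C) − k V C.
dC/dt = (Q/V) C_in − (Q/V + k) C; effective rate a = Q/V + k = 0.017093 + 0.0273 = 0.044393 h⁻¹.
C_ss = Q C_in/(Q + kV) = 0.85863 mol/L; C(t) = C_ss + (C₀ − C_ss) e^(−a t).
C(55.4) = 0.85863 + (2.4414)·e^(−0.044393·55.4) = 0.85863 + (2.4414)·0.085489 = 1.0673 mol/L.

1.07 mol/L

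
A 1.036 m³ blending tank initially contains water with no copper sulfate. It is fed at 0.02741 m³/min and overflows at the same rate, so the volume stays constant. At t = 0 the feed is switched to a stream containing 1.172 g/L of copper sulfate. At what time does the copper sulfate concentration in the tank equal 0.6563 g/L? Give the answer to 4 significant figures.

31.03 min

Species balance on the tank: V dC/dt = Q(C_in − C), so τ = V/Q = 37.7964 min.
C(t) = C_in + (C₀ − C_in) e^(−t/τ). Set C = 0.6563 and solve for t:
e^(−t/τ) = (C − C_in)/(C₀ − C_in) = (0.6563 − 1.172)/(0 − 1.172) = 0.440017
t = −τ ln(…) = 37.7964 × 0.820942 = 31.0287 min.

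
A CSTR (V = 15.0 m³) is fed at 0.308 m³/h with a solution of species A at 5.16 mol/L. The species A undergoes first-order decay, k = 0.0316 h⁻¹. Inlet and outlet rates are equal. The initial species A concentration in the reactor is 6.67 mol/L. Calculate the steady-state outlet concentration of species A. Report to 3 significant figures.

Accumulation = in − out − consumed: V dC/dt = Q C_in − Q C − k V C.
At steady state: 0 = Q C_in − (Q + kV) C_ss, so C_ss = Q C_in/(Q + kV).
C_ss = 0.308·5.16/(0.308 + 0.0316·15.0) = 1.5893/0.78200 = 2.0323 mol/L.

2.03 mol/L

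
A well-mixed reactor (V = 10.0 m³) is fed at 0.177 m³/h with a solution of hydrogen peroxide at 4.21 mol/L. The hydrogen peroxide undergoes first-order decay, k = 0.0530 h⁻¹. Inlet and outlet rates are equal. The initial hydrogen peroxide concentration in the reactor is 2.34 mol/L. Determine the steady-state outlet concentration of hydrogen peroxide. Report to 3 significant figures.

1.05 mol/L

V dC/dt = Q(C_in − C) − k V C.
Steady state (dC/dt = 0): C_ss = Q C_in/(Q + kV) = C_in/(1 + kV/Q).
C_ss = 0.177·4.21/(0.177 + 0.0530·10.0) = 0.74517/0.70700 = 1.0540 mol/L.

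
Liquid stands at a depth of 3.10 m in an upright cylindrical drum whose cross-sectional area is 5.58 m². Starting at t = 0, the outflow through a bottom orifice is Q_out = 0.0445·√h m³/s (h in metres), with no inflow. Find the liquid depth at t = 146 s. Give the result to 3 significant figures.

With no inflow, A dh/dt = −0.0445 √h.
This is separable: 2 d(√h)/dt = −0.0445/A, so √h = √h₀ − (0.0445/(2A)) t.
√h = √3.10 − 0.0445·146/(2·5.58) = 1.7607 − 0.58217 = 1.1785.
h = 1.1785² = 1.3889 m.

1.39 m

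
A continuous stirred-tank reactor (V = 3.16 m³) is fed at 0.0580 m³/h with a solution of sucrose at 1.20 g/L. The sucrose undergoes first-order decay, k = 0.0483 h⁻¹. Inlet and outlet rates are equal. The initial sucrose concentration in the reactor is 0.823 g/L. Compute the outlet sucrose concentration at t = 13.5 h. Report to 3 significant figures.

Species balance: V dC/dt = Q C_in − Q C − k V C.
This is linear with rate a = Q/V + k = 0.066654 h⁻¹.
C_ss = Q C_in/(Q + kV) = 0.33044 g/L; C(t) = C_ss + (C₀ − C_ss) e^(−a t).
C(13.5) = 0.33044 + (0.49256)·e^(−0.066654·13.5) = 0.33044 + (0.49256)·0.40664 = 0.53073 g/L.

0.531 g/L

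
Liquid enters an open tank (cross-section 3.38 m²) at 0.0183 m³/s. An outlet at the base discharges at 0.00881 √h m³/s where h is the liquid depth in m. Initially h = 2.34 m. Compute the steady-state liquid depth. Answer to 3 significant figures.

4.31 m

A dh/dt = Q_in − 0.00881 √h. Steady state requires inflow = outflow:
Q_in = 0.00881 √h_ss ⇒ √h_ss = 0.0183/0.00881 = 2.0772.
h_ss = 2.0772² = 4.3147 m. (Since h₀ = 2.34 m < h_ss, the level will rise toward this value.)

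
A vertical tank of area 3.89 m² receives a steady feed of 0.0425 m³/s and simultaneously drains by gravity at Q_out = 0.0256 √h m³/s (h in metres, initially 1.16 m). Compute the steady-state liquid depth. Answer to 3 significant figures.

2.76 m

A dh/dt = Q_in − 0.0256 √h. Steady state requires inflow = outflow:
Q_in = 0.0256 √h_ss ⇒ √h_ss = 0.0425/0.0256 = 1.6602.
h_ss = 1.6602² = 2.7561 m. (Since h₀ = 1.16 m < h_ss, the level will rise toward this value.)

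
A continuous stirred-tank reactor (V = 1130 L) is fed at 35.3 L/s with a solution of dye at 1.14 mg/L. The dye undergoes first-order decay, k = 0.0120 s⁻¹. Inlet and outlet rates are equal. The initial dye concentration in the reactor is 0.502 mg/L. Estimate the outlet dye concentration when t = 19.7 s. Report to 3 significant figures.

V dC/dt = Q(C_in − C) − k V C.
dC/dt = (Q/V) C_in − (Q/V + k) C; effective rate a = Q/V + k = 0.031239 + 0.0120 = 0.043239 s⁻¹.
C_ss = Q C_in/(Q + kV) = 0.82362 mg/L; C(t) = C_ss + (C₀ − C_ss) e^(−a t).
C(19.7) = 0.82362 + (-0.32162)·e^(−0.043239·19.7) = 0.82362 + (-0.32162)·0.42664 = 0.68640 mg/L.

0.686 mg/L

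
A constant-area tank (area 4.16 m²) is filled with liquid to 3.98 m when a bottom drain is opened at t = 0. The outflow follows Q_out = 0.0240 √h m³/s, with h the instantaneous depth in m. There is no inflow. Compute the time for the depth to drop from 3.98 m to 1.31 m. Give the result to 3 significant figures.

A dh/dt = −Q_out = −0.0240 √h.
Separate and integrate: 2(√h − √h₀) = −(0.0240/A) t.
t = 2A(√h₀ − √h)/0.0240 = 2·4.16·(√3.98 − √1.31)/0.0240
  = 8.3200 × (1.9950 − 1.1446) / 0.0240 = 294.82 s.

295 s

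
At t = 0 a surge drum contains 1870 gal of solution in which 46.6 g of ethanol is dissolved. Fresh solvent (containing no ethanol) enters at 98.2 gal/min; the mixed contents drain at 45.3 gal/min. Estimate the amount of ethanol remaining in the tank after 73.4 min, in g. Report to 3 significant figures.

Let m(t) be the amount of ethanol. Volume: V(t) = V₀ + (Q_in − Q_out) t = 1870 + 52.900 t; V(73.4) = 5752.9 gal.
Solute balance: dm/dt = 0 − Q_out C = −Q_out m/V(t).
Separate: dm/m = −Q_out dt/V(t) ⇒ ln(m/m₀) = −(Q_out/(Q_in−Q_out)) ln(V/V₀).
m = m₀ (V₀/V)^(Q_out/(Q_in−Q_out)) = 46.6 × (1870/5752.9)^(0.85633) = 17.802 g.

17.8 g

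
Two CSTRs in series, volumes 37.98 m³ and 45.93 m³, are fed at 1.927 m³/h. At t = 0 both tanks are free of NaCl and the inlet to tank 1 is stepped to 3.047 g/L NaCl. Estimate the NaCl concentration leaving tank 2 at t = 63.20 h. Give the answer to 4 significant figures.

Each tank obeys Vᵢ dCᵢ/dt = Q(Cᵢ₋₁ − Cᵢ), so τᵢ = Vᵢ/Q.
τ₁ = 37.98/1.927 = 19.7094 h; τ₂ = 45.93/1.927 = 23.8350 h.
Solving the cascade with C₁(0)=C₂(0)=0 gives C₂(t) = C_in[1 − (τ₁ e^(−t/τ₁) − τ₂ e^(−t/τ₂))/(τ₁ − τ₂)].
At t = 63.20: e^(−t/τ₁) = 0.0404943, e^(−t/τ₂) = 0.0705407.
C₂ = 3.047·[1 − (19.7094·0.0404943 − 23.8350·0.0705407)/(-4.12558)] = 3.047·0.785917 = 2.39469 g/L.

2.395 g/L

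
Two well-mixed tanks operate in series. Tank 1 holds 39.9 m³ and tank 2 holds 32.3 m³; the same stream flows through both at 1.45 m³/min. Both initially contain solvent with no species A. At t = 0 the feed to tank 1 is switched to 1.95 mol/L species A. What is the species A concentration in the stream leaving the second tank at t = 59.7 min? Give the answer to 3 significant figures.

Each tank obeys Vᵢ dCᵢ/dt = Q(Cᵢ₋₁ − Cᵢ), so τᵢ = Vᵢ/Q.
τ₁ = 39.9/1.45 = 27.517 min; τ₂ = 32.3/1.45 = 22.276 min.
Tank 1: C₁ = C_in(1 − e^(−t/τ₁)). Tank 2 (τ₁ ≠ τ₂): C₂ = C_in[1 − (τ₁ e^(−t/τ₁) − τ₂ e^(−t/τ₂))/(τ₁ − τ₂)].
At t = 59.7: e^(−t/τ₁) = 0.11423, e^(−t/τ₂) = 0.068561.
C₂ = 1.95·[1 − (27.517·0.11423 − 22.276·0.068561)/(5.2414)] = 1.95·0.69168 = 1.3488 mol/L.

1.35 mol/L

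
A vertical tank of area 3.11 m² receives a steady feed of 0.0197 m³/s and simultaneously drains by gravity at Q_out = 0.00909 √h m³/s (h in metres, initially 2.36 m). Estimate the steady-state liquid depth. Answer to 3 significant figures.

4.70 m

Volume balance on the tank: A dh/dt = Q_in − 0.00909 √h. At steady state dh/dt = 0:
Q_in = 0.00909 √h_ss ⇒ √h_ss = 0.0197/0.00909 = 2.1672.
h_ss = 2.1672² = 4.6968 m. (Since h₀ = 2.36 m < h_ss, the level will rise toward this value.)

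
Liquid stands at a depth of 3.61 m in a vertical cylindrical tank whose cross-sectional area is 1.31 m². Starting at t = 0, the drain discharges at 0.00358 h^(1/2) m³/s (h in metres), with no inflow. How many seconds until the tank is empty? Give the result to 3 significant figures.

1390 s

Mass balance (ρ constant): A dh/dt = −0.00358 √h.
Separate and integrate: 2(√h − √h₀) = −(0.00358/A) t.
Tank is empty when √h = 0: t_empty = 2A√h₀/0.00358.
t_empty = 2·1.31·√3.61/0.00358 = 2.6200·1.9000/0.00358 = 1390.5 s.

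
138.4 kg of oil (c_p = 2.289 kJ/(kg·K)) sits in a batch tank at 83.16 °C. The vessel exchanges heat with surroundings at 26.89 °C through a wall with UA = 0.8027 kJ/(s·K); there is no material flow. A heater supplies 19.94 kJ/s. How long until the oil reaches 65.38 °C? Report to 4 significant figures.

329.2 s

Heat balance on the well-mixed liquid: M c_p dT/dt = −UA(T − T_amb) + Q̇.
τ = M c_p/UA = 394.665 s; T_ss = T_amb + Q̇/UA = 26.89 + 19.94/0.8027 = 51.7312 °C.
T(t) = T_ss + (T₀ − T_ss)e^(−t/τ); set T = 65.38:
t = −τ ln[(T − T_ss)/(T₀ − T_ss)] = −394.665 · ln(0.434278) = 329.179 s.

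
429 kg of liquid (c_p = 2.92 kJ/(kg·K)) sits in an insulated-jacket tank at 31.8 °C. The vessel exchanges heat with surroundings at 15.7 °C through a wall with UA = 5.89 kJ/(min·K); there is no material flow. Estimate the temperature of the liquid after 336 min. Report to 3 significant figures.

Energy balance: M c_p dT/dt = −UA(T − T_amb).
dT/dt = (T_ss − T)/τ with T_ss = T_amb = 15.700 °C, τ = M c_p/UA = 429·2.92/5.89 = 212.68 min.
Integrating: T(t) = T_ss + (T₀ − T_ss) e^(−t/τ).
T(336) = 15.700 + (16.100)·0.20601 = 19.017 °C.

19.0 °C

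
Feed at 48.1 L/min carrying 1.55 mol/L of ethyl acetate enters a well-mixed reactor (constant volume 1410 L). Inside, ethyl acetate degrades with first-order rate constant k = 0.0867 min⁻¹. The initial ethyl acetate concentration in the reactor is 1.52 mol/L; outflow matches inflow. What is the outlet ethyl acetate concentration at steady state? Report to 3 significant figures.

Accumulation = in − out − consumed: V dC/dt = Q C_in − Q C − k V C.
At steady state: 0 = Q C_in − (Q + kV) C_ss, so C_ss = Q C_in/(Q + kV).
C_ss = 48.1·1.55/(48.1 + 0.0867·1410) = 74.555/170.35 = 0.43767 mol/L.

0.438 mol/L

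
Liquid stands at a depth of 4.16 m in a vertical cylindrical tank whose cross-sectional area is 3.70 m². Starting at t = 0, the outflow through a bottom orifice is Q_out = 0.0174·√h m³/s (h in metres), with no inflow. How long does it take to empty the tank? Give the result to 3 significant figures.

867 s

With no inflow, A dh/dt = −0.0174 √h.
This is separable: 2 d(√h)/dt = −0.0174/A, so √h = √h₀ − (0.0174/(2A)) t.
Tank is empty when √h = 0: t_empty = 2A√h₀/0.0174.
t_empty = 2·3.70·√4.16/0.0174 = 7.4000·2.0396/0.0174 = 867.42 s.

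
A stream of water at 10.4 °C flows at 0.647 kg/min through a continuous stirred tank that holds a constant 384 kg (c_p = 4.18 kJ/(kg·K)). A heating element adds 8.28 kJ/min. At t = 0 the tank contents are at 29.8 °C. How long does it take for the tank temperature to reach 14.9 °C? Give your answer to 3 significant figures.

1440 min

M c_p dT/dt = ṁ c_p (T_in − T) + Q̇.
τ = M/ṁ = 593.51 min; T_ss = T_in + Q̇/(ṁ c_p) = 13.462 °C.
T(t) = T_ss + (T₀ − T_ss) e^(−t/τ). Set T = 14.9:
e^(−t/τ) = (14.9 − 13.462)/(29.8 − 13.462) = 0.088037
t = −593.51 · ln(0.088037) = 1442.2 min.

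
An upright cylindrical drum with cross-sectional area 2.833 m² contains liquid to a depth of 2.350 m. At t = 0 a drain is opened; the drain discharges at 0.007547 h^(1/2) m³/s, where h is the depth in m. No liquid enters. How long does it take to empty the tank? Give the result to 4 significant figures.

1151 s

With no inflow, A dh/dt = −0.007547 √h.
∫ h^(−1/2) dh = −(0.007547/A) ∫ dt, giving 2√h = 2√h₀ − (0.007547/A) t.
Tank is empty when √h = 0: t_empty = 2A√h₀/0.007547.
t_empty = 2·2.833·√2.350/0.007547 = 5.66600·1.53297/0.007547 = 1150.90 s.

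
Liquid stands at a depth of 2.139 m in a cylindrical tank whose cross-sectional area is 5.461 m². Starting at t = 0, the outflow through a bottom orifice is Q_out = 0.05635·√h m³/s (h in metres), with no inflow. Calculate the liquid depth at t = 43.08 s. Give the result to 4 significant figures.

1.538 m

With no inflow, A dh/dt = −0.05635 √h.
Separate and integrate: 2(√h − √h₀) = −(0.05635/A) t.
√h = √2.139 − 0.05635·43.08/(2·5.461) = 1.46253 − 0.222263 = 1.24027.
h = 1.24027² = 1.53827 m.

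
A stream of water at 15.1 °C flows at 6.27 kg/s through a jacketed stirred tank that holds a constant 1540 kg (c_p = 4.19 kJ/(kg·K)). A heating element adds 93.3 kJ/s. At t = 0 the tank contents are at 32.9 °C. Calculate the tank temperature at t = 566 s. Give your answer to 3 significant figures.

M c_p dT/dt = ṁ c_p (T_in − T) + Q̇.
τ = M/ṁ = 245.61 s; T_ss = T_in + Q̇/(ṁ c_p) = 15.1 + 93.3/(6.27·4.19) = 18.651 °C.
Integrating: T(t) = T_ss + (T₀ − T_ss) e^(−t/τ).
T(566) = 18.651 + (14.249)·e^(−566/245.61) = 18.651 + (14.249)·0.099816 = 20.074 °C.

20.1 °C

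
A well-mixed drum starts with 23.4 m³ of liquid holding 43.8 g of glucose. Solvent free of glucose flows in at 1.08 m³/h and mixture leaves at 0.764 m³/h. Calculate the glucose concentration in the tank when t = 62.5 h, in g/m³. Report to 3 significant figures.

0.231 g/m³

Let m(t) be the amount of glucose. Volume: V(t) = V₀ + (Q_in − Q_out) t = 23.4 + 0.31600 t; V(62.5) = 43.150 m³.
No glucose enters, so dm/dt = −Q_out · (m/V).
Separate: dm/m = −Q_out dt/V(t) ⇒ ln(m/m₀) = −(Q_out/(Q_in−Q_out)) ln(V/V₀).
m = m₀ (V₀/V)^(Q_out/(Q_in−Q_out)) = 43.8 × (23.4/43.150)^(2.4177) = 9.9754 g.
C = m/V = 9.9754/43.150 = 0.23118 g/m³.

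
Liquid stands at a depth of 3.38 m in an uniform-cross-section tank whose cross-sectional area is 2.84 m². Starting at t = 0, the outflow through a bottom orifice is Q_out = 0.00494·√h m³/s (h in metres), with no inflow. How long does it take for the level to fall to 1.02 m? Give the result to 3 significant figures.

With no inflow, A dh/dt = −0.00494 √h.
Separate and integrate: 2(√h − √h₀) = −(0.00494/A) t.
t = 2A(√h₀ − √h)/0.00494 = 2·2.84·(√3.38 − √1.02)/0.00494
  = 5.6800 × (1.8385 − 1.0100) / 0.00494 = 952.64 s.

953 s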